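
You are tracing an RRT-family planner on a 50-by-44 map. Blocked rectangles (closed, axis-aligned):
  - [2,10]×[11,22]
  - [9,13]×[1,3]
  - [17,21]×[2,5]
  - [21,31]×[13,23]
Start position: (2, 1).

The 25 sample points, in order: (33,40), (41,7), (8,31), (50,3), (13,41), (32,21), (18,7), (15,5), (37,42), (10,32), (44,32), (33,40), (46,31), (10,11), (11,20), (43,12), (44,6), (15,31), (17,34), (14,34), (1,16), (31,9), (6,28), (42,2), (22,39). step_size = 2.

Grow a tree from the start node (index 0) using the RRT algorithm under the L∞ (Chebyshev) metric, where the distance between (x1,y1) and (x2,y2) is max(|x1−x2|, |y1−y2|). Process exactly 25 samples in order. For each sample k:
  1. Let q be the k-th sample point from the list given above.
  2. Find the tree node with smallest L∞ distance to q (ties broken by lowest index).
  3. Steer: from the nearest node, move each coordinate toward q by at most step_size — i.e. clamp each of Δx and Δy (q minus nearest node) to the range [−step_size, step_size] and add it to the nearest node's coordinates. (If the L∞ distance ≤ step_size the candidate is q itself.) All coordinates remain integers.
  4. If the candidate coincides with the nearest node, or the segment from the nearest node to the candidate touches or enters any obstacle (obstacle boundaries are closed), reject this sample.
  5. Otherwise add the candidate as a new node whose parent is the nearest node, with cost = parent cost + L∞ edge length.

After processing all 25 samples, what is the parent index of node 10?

Parent of node 10: 8

1. q=(33,40) nearest=0 d=39 new=(4,3) → add node 1 parent=0 cost=2
2. q=(41,7) nearest=1 d=37 new=(6,5) → add node 2 parent=1 cost=4
3. q=(8,31) nearest=2 d=26 new=(8,7) → add node 3 parent=2 cost=6
4. q=(50,3) nearest=3 d=42 new=(10,5) → add node 4 parent=3 cost=8
5. q=(13,41) nearest=3 d=34 new=(10,9) → add node 5 parent=3 cost=8
6. q=(32,21) nearest=4 d=22 new=(12,7) → add node 6 parent=4 cost=10
7. q=(18,7) nearest=6 d=6 new=(14,7) → add node 7 parent=6 cost=12
8. q=(15,5) nearest=7 d=2 new=(15,5) → add node 8 parent=7 cost=14
9. q=(37,42) nearest=5 d=33 new=(12,11) → add node 9 parent=5 cost=10
10. q=(10,32) nearest=9 d=21 new=(10,13) → blocked by [2,10]×[11,22], reject
11. q=(44,32) nearest=8 d=29 new=(17,7) → add node 10 parent=8 cost=16
12. q=(33,40) nearest=9 d=29 new=(14,13) → add node 11 parent=9 cost=12
13. q=(46,31) nearest=10 d=29 new=(19,9) → add node 12 parent=10 cost=18
14. q=(10,11) nearest=5 d=2 new=(10,11) → blocked by [2,10]×[11,22], reject
15. q=(11,20) nearest=11 d=7 new=(12,15) → add node 13 parent=11 cost=14
16. q=(43,12) nearest=12 d=24 new=(21,11) → add node 14 parent=12 cost=20
17. q=(44,6) nearest=14 d=23 new=(23,9) → add node 15 parent=14 cost=22
18. q=(15,31) nearest=13 d=16 new=(14,17) → add node 16 parent=13 cost=16
19. q=(17,34) nearest=16 d=17 new=(16,19) → add node 17 parent=16 cost=18
20. q=(14,34) nearest=17 d=15 new=(14,21) → add node 18 parent=17 cost=20
21. q=(1,16) nearest=3 d=9 new=(6,9) → add node 19 parent=3 cost=8
22. q=(31,9) nearest=15 d=8 new=(25,9) → add node 20 parent=15 cost=24
23. q=(6,28) nearest=18 d=8 new=(12,23) → add node 21 parent=18 cost=22
24. q=(42,2) nearest=20 d=17 new=(27,7) → add node 22 parent=20 cost=26
25. q=(22,39) nearest=21 d=16 new=(14,25) → add node 23 parent=21 cost=24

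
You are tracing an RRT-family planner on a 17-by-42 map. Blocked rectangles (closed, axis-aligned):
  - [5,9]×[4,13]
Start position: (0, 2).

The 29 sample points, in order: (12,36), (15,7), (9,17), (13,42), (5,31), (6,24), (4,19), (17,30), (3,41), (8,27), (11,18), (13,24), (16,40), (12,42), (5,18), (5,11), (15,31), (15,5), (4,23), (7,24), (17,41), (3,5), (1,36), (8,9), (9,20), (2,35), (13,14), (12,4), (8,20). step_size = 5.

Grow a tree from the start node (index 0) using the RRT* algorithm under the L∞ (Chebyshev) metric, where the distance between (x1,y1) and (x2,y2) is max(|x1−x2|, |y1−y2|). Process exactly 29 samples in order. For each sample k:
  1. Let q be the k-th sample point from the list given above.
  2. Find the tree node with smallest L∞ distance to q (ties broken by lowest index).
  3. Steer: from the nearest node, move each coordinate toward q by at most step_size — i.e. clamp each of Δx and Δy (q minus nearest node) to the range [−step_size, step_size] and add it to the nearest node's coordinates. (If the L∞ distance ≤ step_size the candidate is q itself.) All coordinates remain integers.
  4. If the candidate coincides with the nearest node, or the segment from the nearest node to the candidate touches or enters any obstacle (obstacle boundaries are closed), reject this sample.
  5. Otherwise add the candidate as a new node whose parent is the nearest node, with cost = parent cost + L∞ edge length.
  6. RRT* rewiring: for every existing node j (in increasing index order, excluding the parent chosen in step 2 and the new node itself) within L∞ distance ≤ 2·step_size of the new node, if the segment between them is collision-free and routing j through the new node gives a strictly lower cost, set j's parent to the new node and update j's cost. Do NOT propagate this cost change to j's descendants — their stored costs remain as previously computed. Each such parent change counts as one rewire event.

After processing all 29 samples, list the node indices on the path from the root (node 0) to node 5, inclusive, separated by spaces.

Path: 0 1 2 3 4 5

1. q=(12,36) nearest=0 d=34 new=(5,7) → blocked by [5,9]×[4,13], reject
2. q=(15,7) nearest=0 d=15 new=(5,7) → blocked by [5,9]×[4,13], reject
3. q=(9,17) nearest=0 d=15 new=(5,7) → blocked by [5,9]×[4,13], reject
4. q=(13,42) nearest=0 d=40 new=(5,7) → blocked by [5,9]×[4,13], reject
5. q=(5,31) nearest=0 d=29 new=(5,7) → blocked by [5,9]×[4,13], reject
6. q=(6,24) nearest=0 d=22 new=(5,7) → blocked by [5,9]×[4,13], reject
7. q=(4,19) nearest=0 d=17 new=(4,7) → add node 1 parent=0 cost=5
8. q=(17,30) nearest=1 d=23 new=(9,12) → blocked by [5,9]×[4,13], reject
9. q=(3,41) nearest=1 d=34 new=(3,12) → add node 2 parent=1 cost=10
10. q=(8,27) nearest=2 d=15 new=(8,17) → add node 3 parent=2 cost=15
11. q=(11,18) nearest=3 d=3 new=(11,18) → add node 4 parent=3 cost=18
12. q=(13,24) nearest=4 d=6 new=(13,23) → add node 5 parent=4 cost=23
13. q=(16,40) nearest=5 d=17 new=(16,28) → add node 6 parent=5 cost=28
14. q=(12,42) nearest=6 d=14 new=(12,33) → add node 7 parent=6 cost=33
15. q=(5,18) nearest=3 d=3 new=(5,18) → add node 8 parent=3 cost=18
16. q=(5,11) nearest=2 d=2 new=(5,11) → blocked by [5,9]×[4,13], reject
17. q=(15,31) nearest=6 d=3 new=(15,31) → add node 9 parent=6 cost=31
18. q=(15,5) nearest=1 d=11 new=(9,5) → blocked by [5,9]×[4,13], reject
19. q=(4,23) nearest=8 d=5 new=(4,23) → add node 10 parent=8 cost=23
20. q=(7,24) nearest=10 d=3 new=(7,24) → add node 11 parent=10 cost=26
21. q=(17,41) nearest=7 d=8 new=(17,38) → add node 12 parent=7 cost=38
22. q=(3,5) nearest=1 d=2 new=(3,5) → add node 13 parent=1 cost=7
23. q=(1,36) nearest=7 d=11 new=(7,36) → add node 14 parent=7 cost=38
24. q=(8,9) nearest=1 d=4 new=(8,9) → blocked by [5,9]×[4,13], reject
25. q=(9,20) nearest=4 d=2 new=(9,20) → add node 15 parent=4 cost=20; rewire 11→15 (24<26)
26. q=(2,35) nearest=14 d=5 new=(2,35) → add node 16 parent=14 cost=43
27. q=(13,14) nearest=4 d=4 new=(13,14) → add node 17 parent=4 cost=22
28. q=(12,4) nearest=1 d=8 new=(9,4) → blocked by [5,9]×[4,13], reject
29. q=(8,20) nearest=15 d=1 new=(8,20) → add node 18 parent=15 cost=21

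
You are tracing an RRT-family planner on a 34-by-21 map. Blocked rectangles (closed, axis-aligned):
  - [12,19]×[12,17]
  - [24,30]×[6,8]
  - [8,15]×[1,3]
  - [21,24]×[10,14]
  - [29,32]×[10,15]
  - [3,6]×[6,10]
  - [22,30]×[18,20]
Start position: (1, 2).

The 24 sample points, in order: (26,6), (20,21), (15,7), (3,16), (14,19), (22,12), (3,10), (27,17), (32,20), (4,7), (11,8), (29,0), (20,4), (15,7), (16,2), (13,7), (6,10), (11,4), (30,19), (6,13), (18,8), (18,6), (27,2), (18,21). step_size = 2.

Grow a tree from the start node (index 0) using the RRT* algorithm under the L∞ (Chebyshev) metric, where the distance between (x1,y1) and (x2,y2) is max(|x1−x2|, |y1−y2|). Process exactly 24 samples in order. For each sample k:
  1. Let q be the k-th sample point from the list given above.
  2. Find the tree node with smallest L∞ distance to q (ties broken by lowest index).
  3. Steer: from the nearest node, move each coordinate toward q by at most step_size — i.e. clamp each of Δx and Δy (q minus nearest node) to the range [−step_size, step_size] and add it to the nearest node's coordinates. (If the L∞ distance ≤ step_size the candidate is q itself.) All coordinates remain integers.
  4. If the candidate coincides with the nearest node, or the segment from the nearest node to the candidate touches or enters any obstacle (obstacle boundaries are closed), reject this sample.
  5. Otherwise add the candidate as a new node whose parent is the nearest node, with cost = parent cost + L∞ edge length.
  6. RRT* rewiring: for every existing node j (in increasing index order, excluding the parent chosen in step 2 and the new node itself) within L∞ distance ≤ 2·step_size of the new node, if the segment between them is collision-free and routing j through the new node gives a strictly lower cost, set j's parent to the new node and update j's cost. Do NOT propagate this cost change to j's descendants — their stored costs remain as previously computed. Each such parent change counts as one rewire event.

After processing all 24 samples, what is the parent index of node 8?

1. q=(26,6) nearest=0 d=25 new=(3,4) → add node 1 parent=0 cost=2
2. q=(20,21) nearest=1 d=17 new=(5,6) → blocked by [3,6]×[6,10], reject
3. q=(15,7) nearest=1 d=12 new=(5,6) → blocked by [3,6]×[6,10], reject
4. q=(3,16) nearest=1 d=12 new=(3,6) → blocked by [3,6]×[6,10], reject
5. q=(14,19) nearest=1 d=15 new=(5,6) → blocked by [3,6]×[6,10], reject
6. q=(22,12) nearest=1 d=19 new=(5,6) → blocked by [3,6]×[6,10], reject
7. q=(3,10) nearest=1 d=6 new=(3,6) → blocked by [3,6]×[6,10], reject
8. q=(27,17) nearest=1 d=24 new=(5,6) → blocked by [3,6]×[6,10], reject
9. q=(32,20) nearest=1 d=29 new=(5,6) → blocked by [3,6]×[6,10], reject
10. q=(4,7) nearest=1 d=3 new=(4,6) → blocked by [3,6]×[6,10], reject
11. q=(11,8) nearest=1 d=8 new=(5,6) → blocked by [3,6]×[6,10], reject
12. q=(29,0) nearest=1 d=26 new=(5,2) → add node 2 parent=1 cost=4
13. q=(20,4) nearest=2 d=15 new=(7,4) → add node 3 parent=2 cost=6
14. q=(15,7) nearest=3 d=8 new=(9,6) → add node 4 parent=3 cost=8
15. q=(16,2) nearest=4 d=7 new=(11,4) → add node 5 parent=4 cost=10
16. q=(13,7) nearest=5 d=3 new=(13,6) → add node 6 parent=5 cost=12
17. q=(6,10) nearest=4 d=4 new=(7,8) → add node 7 parent=4 cost=10
18. q=(11,4) nearest=5 d=0 → coincident, reject
19. q=(30,19) nearest=6 d=17 new=(15,8) → add node 8 parent=6 cost=14
20. q=(6,13) nearest=7 d=5 new=(6,10) → blocked by [3,6]×[6,10], reject
21. q=(18,8) nearest=8 d=3 new=(17,8) → add node 9 parent=8 cost=16
22. q=(18,6) nearest=9 d=2 new=(18,6) → add node 10 parent=9 cost=18
23. q=(27,2) nearest=10 d=9 new=(20,4) → add node 11 parent=10 cost=20
24. q=(18,21) nearest=7 d=13 new=(9,10) → add node 12 parent=7 cost=12

Parent of node 8: 6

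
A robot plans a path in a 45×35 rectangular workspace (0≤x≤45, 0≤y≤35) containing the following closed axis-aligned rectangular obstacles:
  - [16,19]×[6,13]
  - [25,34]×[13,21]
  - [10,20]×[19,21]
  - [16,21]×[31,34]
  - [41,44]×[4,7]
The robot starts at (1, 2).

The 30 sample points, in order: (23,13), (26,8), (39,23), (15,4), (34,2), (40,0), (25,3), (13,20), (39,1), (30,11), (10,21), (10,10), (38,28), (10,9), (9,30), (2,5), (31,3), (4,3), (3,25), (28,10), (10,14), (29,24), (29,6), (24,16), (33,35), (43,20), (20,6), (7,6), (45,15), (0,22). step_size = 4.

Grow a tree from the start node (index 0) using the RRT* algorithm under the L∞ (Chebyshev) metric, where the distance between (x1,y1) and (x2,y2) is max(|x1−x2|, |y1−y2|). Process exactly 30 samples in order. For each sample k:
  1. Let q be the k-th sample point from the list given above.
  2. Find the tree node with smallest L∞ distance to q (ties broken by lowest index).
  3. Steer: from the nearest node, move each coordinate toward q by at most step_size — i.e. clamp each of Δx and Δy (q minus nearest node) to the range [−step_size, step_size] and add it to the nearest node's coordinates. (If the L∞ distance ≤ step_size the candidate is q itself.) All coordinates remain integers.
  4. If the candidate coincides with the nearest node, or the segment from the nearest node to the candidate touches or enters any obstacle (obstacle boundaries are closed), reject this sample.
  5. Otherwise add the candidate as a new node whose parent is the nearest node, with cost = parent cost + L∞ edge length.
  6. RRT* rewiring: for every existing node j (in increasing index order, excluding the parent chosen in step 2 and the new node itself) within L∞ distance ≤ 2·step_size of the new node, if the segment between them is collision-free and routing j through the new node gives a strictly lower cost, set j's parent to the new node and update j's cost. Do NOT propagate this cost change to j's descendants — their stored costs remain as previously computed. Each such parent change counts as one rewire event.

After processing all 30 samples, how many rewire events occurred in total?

Rewire events: 1

1. q=(23,13) nearest=0 d=22 new=(5,6) → add node 1 parent=0 cost=4
2. q=(26,8) nearest=1 d=21 new=(9,8) → add node 2 parent=1 cost=8
3. q=(39,23) nearest=2 d=30 new=(13,12) → add node 3 parent=2 cost=12
4. q=(15,4) nearest=2 d=6 new=(13,4) → add node 4 parent=2 cost=12
5. q=(34,2) nearest=3 d=21 new=(17,8) → blocked by [16,19]×[6,13], reject
6. q=(40,0) nearest=3 d=27 new=(17,8) → blocked by [16,19]×[6,13], reject
7. q=(25,3) nearest=3 d=12 new=(17,8) → blocked by [16,19]×[6,13], reject
8. q=(13,20) nearest=3 d=8 new=(13,16) → add node 5 parent=3 cost=16
9. q=(39,1) nearest=3 d=26 new=(17,8) → blocked by [16,19]×[6,13], reject
10. q=(30,11) nearest=3 d=17 new=(17,11) → blocked by [16,19]×[6,13], reject
11. q=(10,21) nearest=5 d=5 new=(10,20) → blocked by [10,20]×[19,21], reject
12. q=(10,10) nearest=2 d=2 new=(10,10) → add node 6 parent=2 cost=10
13. q=(38,28) nearest=3 d=25 new=(17,16) → add node 7 parent=3 cost=16
14. q=(10,9) nearest=2 d=1 new=(10,9) → add node 8 parent=2 cost=9
15. q=(9,30) nearest=5 d=14 new=(9,20) → blocked by [10,20]×[19,21], reject
16. q=(2,5) nearest=0 d=3 new=(2,5) → add node 9 parent=0 cost=3
17. q=(31,3) nearest=7 d=14 new=(21,12) → add node 10 parent=7 cost=20
18. q=(4,3) nearest=9 d=2 new=(4,3) → add node 11 parent=9 cost=5
19. q=(3,25) nearest=5 d=10 new=(9,20) → blocked by [10,20]×[19,21], reject
20. q=(28,10) nearest=10 d=7 new=(25,10) → add node 12 parent=10 cost=24
21. q=(10,14) nearest=3 d=3 new=(10,14) → add node 13 parent=3 cost=15
22. q=(29,24) nearest=7 d=12 new=(21,20) → blocked by [10,20]×[19,21], reject
23. q=(29,6) nearest=12 d=4 new=(29,6) → add node 14 parent=12 cost=28
24. q=(24,16) nearest=10 d=4 new=(24,16) → add node 15 parent=10 cost=24
25. q=(33,35) nearest=7 d=19 new=(21,20) → blocked by [10,20]×[19,21], reject
26. q=(43,20) nearest=14 d=14 new=(33,10) → add node 16 parent=14 cost=32
27. q=(20,6) nearest=12 d=5 new=(21,6) → add node 17 parent=12 cost=28
28. q=(7,6) nearest=1 d=2 new=(7,6) → add node 18 parent=1 cost=6; rewire 13→18 (14<15)
29. q=(45,15) nearest=16 d=12 new=(37,14) → add node 19 parent=16 cost=36
30. q=(0,22) nearest=13 d=10 new=(6,18) → add node 20 parent=13 cost=18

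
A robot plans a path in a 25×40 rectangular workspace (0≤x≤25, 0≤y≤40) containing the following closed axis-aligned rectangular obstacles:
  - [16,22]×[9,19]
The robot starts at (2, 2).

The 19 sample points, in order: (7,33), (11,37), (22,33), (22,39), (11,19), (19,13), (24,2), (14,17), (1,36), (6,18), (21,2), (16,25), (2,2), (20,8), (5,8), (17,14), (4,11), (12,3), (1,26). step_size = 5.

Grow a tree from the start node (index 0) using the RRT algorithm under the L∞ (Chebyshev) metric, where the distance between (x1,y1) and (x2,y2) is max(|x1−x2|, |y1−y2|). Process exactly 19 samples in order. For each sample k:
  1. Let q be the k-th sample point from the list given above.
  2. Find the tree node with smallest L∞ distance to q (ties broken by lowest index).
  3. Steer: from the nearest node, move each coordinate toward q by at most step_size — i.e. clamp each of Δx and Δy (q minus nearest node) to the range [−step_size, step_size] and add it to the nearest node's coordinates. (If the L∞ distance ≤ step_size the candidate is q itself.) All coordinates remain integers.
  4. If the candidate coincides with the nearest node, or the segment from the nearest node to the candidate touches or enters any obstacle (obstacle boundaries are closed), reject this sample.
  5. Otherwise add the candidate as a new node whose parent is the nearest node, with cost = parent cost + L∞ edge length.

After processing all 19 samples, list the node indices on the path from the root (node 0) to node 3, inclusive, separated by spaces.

Path: 0 1 2 3

1. q=(7,33) nearest=0 d=31 new=(7,7) → add node 1 parent=0 cost=5
2. q=(11,37) nearest=1 d=30 new=(11,12) → add node 2 parent=1 cost=10
3. q=(22,33) nearest=2 d=21 new=(16,17) → blocked by [16,22]×[9,19], reject
4. q=(22,39) nearest=2 d=27 new=(16,17) → blocked by [16,22]×[9,19], reject
5. q=(11,19) nearest=2 d=7 new=(11,17) → add node 3 parent=2 cost=15
6. q=(19,13) nearest=2 d=8 new=(16,13) → blocked by [16,22]×[9,19], reject
7. q=(24,2) nearest=2 d=13 new=(16,7) → add node 4 parent=2 cost=15
8. q=(14,17) nearest=3 d=3 new=(14,17) → add node 5 parent=3 cost=18
9. q=(1,36) nearest=3 d=19 new=(6,22) → add node 6 parent=3 cost=20
10. q=(6,18) nearest=6 d=4 new=(6,18) → add node 7 parent=6 cost=24
11. q=(21,2) nearest=4 d=5 new=(21,2) → add node 8 parent=4 cost=20
12. q=(16,25) nearest=3 d=8 new=(16,22) → add node 9 parent=3 cost=20
13. q=(2,2) nearest=0 d=0 → coincident, reject
14. q=(20,8) nearest=4 d=4 new=(20,8) → add node 10 parent=4 cost=19
15. q=(5,8) nearest=1 d=2 new=(5,8) → add node 11 parent=1 cost=7
16. q=(17,14) nearest=5 d=3 new=(17,14) → blocked by [16,22]×[9,19], reject
17. q=(4,11) nearest=11 d=3 new=(4,11) → add node 12 parent=11 cost=10
18. q=(12,3) nearest=4 d=4 new=(12,3) → add node 13 parent=4 cost=19
19. q=(1,26) nearest=6 d=5 new=(1,26) → add node 14 parent=6 cost=25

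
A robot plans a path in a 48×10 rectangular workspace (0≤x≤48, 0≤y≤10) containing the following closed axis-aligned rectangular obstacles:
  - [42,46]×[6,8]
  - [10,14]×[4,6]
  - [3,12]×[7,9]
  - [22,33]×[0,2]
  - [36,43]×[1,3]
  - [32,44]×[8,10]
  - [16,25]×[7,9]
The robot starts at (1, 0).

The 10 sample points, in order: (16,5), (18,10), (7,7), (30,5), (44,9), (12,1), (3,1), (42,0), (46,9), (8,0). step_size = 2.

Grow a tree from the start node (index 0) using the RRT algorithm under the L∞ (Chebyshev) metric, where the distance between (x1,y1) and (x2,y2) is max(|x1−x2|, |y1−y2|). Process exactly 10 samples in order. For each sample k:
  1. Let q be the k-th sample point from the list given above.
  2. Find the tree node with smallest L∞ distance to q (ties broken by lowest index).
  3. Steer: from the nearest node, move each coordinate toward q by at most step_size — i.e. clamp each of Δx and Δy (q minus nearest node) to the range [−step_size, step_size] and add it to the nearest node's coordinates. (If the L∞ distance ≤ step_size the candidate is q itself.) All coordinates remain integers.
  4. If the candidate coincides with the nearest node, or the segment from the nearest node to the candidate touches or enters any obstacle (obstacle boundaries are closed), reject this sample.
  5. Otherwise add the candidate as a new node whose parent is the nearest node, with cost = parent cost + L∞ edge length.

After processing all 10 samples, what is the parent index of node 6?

Parent of node 6: 2

1. q=(16,5) nearest=0 d=15 new=(3,2) → add node 1 parent=0 cost=2
2. q=(18,10) nearest=1 d=15 new=(5,4) → add node 2 parent=1 cost=4
3. q=(7,7) nearest=2 d=3 new=(7,6) → add node 3 parent=2 cost=6
4. q=(30,5) nearest=3 d=23 new=(9,5) → add node 4 parent=3 cost=8
5. q=(44,9) nearest=4 d=35 new=(11,7) → blocked by [10,14]×[4,6], reject
6. q=(12,1) nearest=4 d=4 new=(11,3) → blocked by [10,14]×[4,6], reject
7. q=(3,1) nearest=1 d=1 new=(3,1) → add node 5 parent=1 cost=3
8. q=(42,0) nearest=4 d=33 new=(11,3) → blocked by [10,14]×[4,6], reject
9. q=(46,9) nearest=4 d=37 new=(11,7) → blocked by [10,14]×[4,6], reject
10. q=(8,0) nearest=2 d=4 new=(7,2) → add node 6 parent=2 cost=6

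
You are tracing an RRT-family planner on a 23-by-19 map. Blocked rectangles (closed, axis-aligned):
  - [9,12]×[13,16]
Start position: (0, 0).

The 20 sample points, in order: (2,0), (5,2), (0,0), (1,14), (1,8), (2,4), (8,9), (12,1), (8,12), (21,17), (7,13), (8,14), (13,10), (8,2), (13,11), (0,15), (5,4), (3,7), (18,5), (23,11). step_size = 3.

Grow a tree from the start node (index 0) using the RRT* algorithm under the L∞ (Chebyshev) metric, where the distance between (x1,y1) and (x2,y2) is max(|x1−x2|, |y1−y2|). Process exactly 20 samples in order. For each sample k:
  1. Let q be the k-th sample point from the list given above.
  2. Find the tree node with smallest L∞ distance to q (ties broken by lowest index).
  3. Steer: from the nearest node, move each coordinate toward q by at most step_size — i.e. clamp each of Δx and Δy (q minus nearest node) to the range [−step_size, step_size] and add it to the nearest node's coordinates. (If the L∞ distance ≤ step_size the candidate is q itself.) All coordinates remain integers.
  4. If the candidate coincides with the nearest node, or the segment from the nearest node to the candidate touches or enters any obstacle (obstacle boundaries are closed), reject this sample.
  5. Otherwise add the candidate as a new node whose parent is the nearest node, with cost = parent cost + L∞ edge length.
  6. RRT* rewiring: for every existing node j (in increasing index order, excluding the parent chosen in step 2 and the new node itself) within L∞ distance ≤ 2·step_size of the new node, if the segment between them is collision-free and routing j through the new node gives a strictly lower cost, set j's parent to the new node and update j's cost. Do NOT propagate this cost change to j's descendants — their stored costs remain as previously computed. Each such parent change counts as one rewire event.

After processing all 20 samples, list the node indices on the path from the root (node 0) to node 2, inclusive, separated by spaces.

1. q=(2,0) nearest=0 d=2 new=(2,0) → add node 1 parent=0 cost=2
2. q=(5,2) nearest=1 d=3 new=(5,2) → add node 2 parent=1 cost=5
3. q=(0,0) nearest=0 d=0 → coincident, reject
4. q=(1,14) nearest=2 d=12 new=(2,5) → add node 3 parent=2 cost=8
5. q=(1,8) nearest=3 d=3 new=(1,8) → add node 4 parent=3 cost=11
6. q=(2,4) nearest=3 d=1 new=(2,4) → add node 5 parent=3 cost=9
7. q=(8,9) nearest=3 d=6 new=(5,8) → add node 6 parent=3 cost=11
8. q=(12,1) nearest=2 d=7 new=(8,1) → add node 7 parent=2 cost=8
9. q=(8,12) nearest=6 d=4 new=(8,11) → add node 8 parent=6 cost=14
10. q=(21,17) nearest=8 d=13 new=(11,14) → blocked by [9,12]×[13,16], reject
11. q=(7,13) nearest=8 d=2 new=(7,13) → add node 9 parent=8 cost=16
12. q=(8,14) nearest=9 d=1 new=(8,14) → add node 10 parent=9 cost=17
13. q=(13,10) nearest=8 d=5 new=(11,10) → add node 11 parent=8 cost=17
14. q=(8,2) nearest=7 d=1 new=(8,2) → add node 12 parent=7 cost=9
15. q=(13,11) nearest=11 d=2 new=(13,11) → add node 13 parent=11 cost=19
16. q=(0,15) nearest=4 d=7 new=(0,11) → add node 14 parent=4 cost=14
17. q=(5,4) nearest=2 d=2 new=(5,4) → add node 15 parent=2 cost=7; rewire 11→15 (13<17)
18. q=(3,7) nearest=3 d=2 new=(3,7) → add node 16 parent=3 cost=10
19. q=(18,5) nearest=13 d=6 new=(16,8) → add node 17 parent=13 cost=22
20. q=(23,11) nearest=17 d=7 new=(19,11) → add node 18 parent=17 cost=25

Path: 0 1 2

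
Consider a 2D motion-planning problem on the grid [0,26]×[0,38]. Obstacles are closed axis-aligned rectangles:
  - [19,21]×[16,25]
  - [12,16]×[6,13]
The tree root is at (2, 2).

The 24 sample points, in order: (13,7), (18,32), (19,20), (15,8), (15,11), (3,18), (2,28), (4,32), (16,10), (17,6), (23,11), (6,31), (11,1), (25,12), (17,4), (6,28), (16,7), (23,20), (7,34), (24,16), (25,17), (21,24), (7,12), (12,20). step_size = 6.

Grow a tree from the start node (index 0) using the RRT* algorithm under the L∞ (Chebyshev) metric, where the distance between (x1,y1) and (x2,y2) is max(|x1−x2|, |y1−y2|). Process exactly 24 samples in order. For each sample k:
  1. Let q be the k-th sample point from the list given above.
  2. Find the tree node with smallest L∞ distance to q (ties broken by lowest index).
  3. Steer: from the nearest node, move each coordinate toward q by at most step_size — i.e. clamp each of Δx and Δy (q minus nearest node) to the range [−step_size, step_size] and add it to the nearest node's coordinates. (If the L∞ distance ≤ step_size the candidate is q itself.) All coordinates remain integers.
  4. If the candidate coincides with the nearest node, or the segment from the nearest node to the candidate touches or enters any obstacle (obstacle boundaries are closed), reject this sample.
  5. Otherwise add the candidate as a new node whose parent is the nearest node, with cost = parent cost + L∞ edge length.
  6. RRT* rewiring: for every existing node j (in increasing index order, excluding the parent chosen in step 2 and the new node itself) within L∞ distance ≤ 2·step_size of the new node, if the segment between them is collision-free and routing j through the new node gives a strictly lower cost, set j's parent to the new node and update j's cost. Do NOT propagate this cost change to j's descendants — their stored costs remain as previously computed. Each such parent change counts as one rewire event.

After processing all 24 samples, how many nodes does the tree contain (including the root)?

1. q=(13,7) nearest=0 d=11 new=(8,7) → add node 1 parent=0 cost=6
2. q=(18,32) nearest=1 d=25 new=(14,13) → blocked by [12,16]×[6,13], reject
3. q=(19,20) nearest=1 d=13 new=(14,13) → blocked by [12,16]×[6,13], reject
4. q=(15,8) nearest=1 d=7 new=(14,8) → blocked by [12,16]×[6,13], reject
5. q=(15,11) nearest=1 d=7 new=(14,11) → blocked by [12,16]×[6,13], reject
6. q=(3,18) nearest=1 d=11 new=(3,13) → add node 2 parent=1 cost=12
7. q=(2,28) nearest=2 d=15 new=(2,19) → add node 3 parent=2 cost=18
8. q=(4,32) nearest=3 d=13 new=(4,25) → add node 4 parent=3 cost=24
9. q=(16,10) nearest=1 d=8 new=(14,10) → blocked by [12,16]×[6,13], reject
10. q=(17,6) nearest=1 d=9 new=(14,6) → blocked by [12,16]×[6,13], reject
11. q=(23,11) nearest=1 d=15 new=(14,11) → blocked by [12,16]×[6,13], reject
12. q=(6,31) nearest=4 d=6 new=(6,31) → add node 5 parent=4 cost=30
13. q=(11,1) nearest=1 d=6 new=(11,1) → add node 6 parent=1 cost=12
14. q=(25,12) nearest=6 d=14 new=(17,7) → blocked by [12,16]×[6,13], reject
15. q=(17,4) nearest=6 d=6 new=(17,4) → add node 7 parent=6 cost=18
16. q=(6,28) nearest=4 d=3 new=(6,28) → add node 8 parent=4 cost=27
17. q=(16,7) nearest=7 d=3 new=(16,7) → blocked by [12,16]×[6,13], reject
18. q=(23,20) nearest=1 d=15 new=(14,13) → blocked by [12,16]×[6,13], reject
19. q=(7,34) nearest=5 d=3 new=(7,34) → add node 9 parent=5 cost=33
20. q=(24,16) nearest=7 d=12 new=(23,10) → add node 10 parent=7 cost=24
21. q=(25,17) nearest=10 d=7 new=(25,16) → add node 11 parent=10 cost=30
22. q=(21,24) nearest=11 d=8 new=(21,22) → blocked by [19,21]×[16,25], reject
23. q=(7,12) nearest=2 d=4 new=(7,12) → add node 12 parent=2 cost=16
24. q=(12,20) nearest=4 d=8 new=(10,20) → add node 13 parent=4 cost=30

Node count: 14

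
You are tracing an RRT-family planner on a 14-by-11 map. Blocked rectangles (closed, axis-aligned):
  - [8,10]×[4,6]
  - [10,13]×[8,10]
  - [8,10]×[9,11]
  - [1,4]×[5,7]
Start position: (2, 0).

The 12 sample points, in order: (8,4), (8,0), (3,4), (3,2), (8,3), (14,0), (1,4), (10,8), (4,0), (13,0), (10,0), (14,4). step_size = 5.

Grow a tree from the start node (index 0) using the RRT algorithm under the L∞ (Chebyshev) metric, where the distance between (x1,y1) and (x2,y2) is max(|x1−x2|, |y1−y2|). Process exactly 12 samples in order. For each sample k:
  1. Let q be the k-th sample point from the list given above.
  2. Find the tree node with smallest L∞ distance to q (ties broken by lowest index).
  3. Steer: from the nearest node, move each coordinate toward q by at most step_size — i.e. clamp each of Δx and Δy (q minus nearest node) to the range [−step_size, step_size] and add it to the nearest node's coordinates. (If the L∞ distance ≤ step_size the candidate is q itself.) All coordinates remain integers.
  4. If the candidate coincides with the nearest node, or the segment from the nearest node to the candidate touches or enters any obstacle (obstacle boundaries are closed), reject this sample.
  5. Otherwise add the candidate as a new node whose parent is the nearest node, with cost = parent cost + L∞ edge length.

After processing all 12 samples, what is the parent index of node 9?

Parent of node 9: 2

1. q=(8,4) nearest=0 d=6 new=(7,4) → add node 1 parent=0 cost=5
2. q=(8,0) nearest=1 d=4 new=(8,0) → add node 2 parent=1 cost=9
3. q=(3,4) nearest=0 d=4 new=(3,4) → add node 3 parent=0 cost=4
4. q=(3,2) nearest=0 d=2 new=(3,2) → add node 4 parent=0 cost=2
5. q=(8,3) nearest=1 d=1 new=(8,3) → add node 5 parent=1 cost=6
6. q=(14,0) nearest=2 d=6 new=(13,0) → add node 6 parent=2 cost=14
7. q=(1,4) nearest=3 d=2 new=(1,4) → add node 7 parent=3 cost=6
8. q=(10,8) nearest=1 d=4 new=(10,8) → blocked by [8,10]×[4,6], reject
9. q=(4,0) nearest=0 d=2 new=(4,0) → add node 8 parent=0 cost=2
10. q=(13,0) nearest=6 d=0 → coincident, reject
11. q=(10,0) nearest=2 d=2 new=(10,0) → add node 9 parent=2 cost=11
12. q=(14,4) nearest=6 d=4 new=(14,4) → add node 10 parent=6 cost=18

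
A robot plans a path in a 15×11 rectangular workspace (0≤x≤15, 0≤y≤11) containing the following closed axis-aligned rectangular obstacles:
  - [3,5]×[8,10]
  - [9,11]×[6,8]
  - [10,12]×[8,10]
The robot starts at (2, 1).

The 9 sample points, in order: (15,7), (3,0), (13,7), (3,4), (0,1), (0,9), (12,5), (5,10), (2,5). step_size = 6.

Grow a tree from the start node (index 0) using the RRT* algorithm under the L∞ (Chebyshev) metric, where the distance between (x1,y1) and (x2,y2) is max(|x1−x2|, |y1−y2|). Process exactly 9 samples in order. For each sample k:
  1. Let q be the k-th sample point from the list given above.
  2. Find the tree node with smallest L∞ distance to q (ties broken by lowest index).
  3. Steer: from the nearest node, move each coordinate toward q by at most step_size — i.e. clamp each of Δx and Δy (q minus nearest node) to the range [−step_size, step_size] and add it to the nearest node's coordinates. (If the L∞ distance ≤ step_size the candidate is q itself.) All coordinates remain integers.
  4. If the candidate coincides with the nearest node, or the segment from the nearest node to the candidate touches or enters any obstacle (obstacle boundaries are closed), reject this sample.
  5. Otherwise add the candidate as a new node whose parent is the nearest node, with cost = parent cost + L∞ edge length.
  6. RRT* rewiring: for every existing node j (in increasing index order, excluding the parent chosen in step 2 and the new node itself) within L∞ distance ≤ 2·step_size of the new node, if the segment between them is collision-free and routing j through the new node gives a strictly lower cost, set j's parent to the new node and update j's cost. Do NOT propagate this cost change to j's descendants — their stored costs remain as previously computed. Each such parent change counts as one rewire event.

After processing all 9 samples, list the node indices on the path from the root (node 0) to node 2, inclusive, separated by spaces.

1. q=(15,7) nearest=0 d=13 new=(8,7) → add node 1 parent=0 cost=6
2. q=(3,0) nearest=0 d=1 new=(3,0) → add node 2 parent=0 cost=1
3. q=(13,7) nearest=1 d=5 new=(13,7) → blocked by [9,11]×[6,8], reject
4. q=(3,4) nearest=0 d=3 new=(3,4) → add node 3 parent=0 cost=3
5. q=(0,1) nearest=0 d=2 new=(0,1) → add node 4 parent=0 cost=2
6. q=(0,9) nearest=3 d=5 new=(0,9) → add node 5 parent=3 cost=8
7. q=(12,5) nearest=1 d=4 new=(12,5) → blocked by [9,11]×[6,8], reject
8. q=(5,10) nearest=1 d=3 new=(5,10) → blocked by [3,5]×[8,10], reject
9. q=(2,5) nearest=3 d=1 new=(2,5) → add node 6 parent=3 cost=4

Path: 0 2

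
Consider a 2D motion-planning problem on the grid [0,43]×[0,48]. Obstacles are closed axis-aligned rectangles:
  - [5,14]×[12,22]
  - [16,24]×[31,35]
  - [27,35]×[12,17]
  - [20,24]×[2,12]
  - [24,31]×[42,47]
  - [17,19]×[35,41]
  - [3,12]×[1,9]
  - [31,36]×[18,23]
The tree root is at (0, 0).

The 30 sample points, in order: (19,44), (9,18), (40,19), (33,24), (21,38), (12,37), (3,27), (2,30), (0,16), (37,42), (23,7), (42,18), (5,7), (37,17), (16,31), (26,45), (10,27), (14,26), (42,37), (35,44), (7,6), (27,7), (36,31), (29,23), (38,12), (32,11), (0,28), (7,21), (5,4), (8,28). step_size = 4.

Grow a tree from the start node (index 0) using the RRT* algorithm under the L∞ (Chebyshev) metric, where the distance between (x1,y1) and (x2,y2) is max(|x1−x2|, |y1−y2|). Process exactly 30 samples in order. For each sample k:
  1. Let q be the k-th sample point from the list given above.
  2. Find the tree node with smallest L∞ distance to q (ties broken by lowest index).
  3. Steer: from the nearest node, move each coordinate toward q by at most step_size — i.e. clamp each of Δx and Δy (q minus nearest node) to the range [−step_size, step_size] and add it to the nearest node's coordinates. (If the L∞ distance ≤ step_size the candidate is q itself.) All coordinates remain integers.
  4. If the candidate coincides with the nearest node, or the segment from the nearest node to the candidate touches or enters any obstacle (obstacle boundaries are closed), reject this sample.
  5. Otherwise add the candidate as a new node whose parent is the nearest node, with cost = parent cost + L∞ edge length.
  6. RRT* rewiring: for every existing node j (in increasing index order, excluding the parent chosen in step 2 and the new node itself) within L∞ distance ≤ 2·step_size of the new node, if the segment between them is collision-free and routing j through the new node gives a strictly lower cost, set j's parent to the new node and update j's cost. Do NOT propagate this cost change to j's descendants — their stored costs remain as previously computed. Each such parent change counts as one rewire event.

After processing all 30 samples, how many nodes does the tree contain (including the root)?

Node count: 7

1. q=(19,44) nearest=0 d=44 new=(4,4) → blocked by [3,12]×[1,9], reject
2. q=(9,18) nearest=0 d=18 new=(4,4) → blocked by [3,12]×[1,9], reject
3. q=(40,19) nearest=0 d=40 new=(4,4) → blocked by [3,12]×[1,9], reject
4. q=(33,24) nearest=0 d=33 new=(4,4) → blocked by [3,12]×[1,9], reject
5. q=(21,38) nearest=0 d=38 new=(4,4) → blocked by [3,12]×[1,9], reject
6. q=(12,37) nearest=0 d=37 new=(4,4) → blocked by [3,12]×[1,9], reject
7. q=(3,27) nearest=0 d=27 new=(3,4) → blocked by [3,12]×[1,9], reject
8. q=(2,30) nearest=0 d=30 new=(2,4) → add node 1 parent=0 cost=4
9. q=(0,16) nearest=1 d=12 new=(0,8) → add node 2 parent=1 cost=8
10. q=(37,42) nearest=2 d=37 new=(4,12) → add node 3 parent=2 cost=12
11. q=(23,7) nearest=3 d=19 new=(8,8) → blocked by [3,12]×[1,9], reject
12. q=(42,18) nearest=3 d=38 new=(8,16) → blocked by [5,14]×[12,22], reject
13. q=(5,7) nearest=1 d=3 new=(5,7) → blocked by [3,12]×[1,9], reject
14. q=(37,17) nearest=3 d=33 new=(8,16) → blocked by [5,14]×[12,22], reject
15. q=(16,31) nearest=3 d=19 new=(8,16) → blocked by [5,14]×[12,22], reject
16. q=(26,45) nearest=3 d=33 new=(8,16) → blocked by [5,14]×[12,22], reject
17. q=(10,27) nearest=3 d=15 new=(8,16) → blocked by [5,14]×[12,22], reject
18. q=(14,26) nearest=3 d=14 new=(8,16) → blocked by [5,14]×[12,22], reject
19. q=(42,37) nearest=3 d=38 new=(8,16) → blocked by [5,14]×[12,22], reject
20. q=(35,44) nearest=3 d=32 new=(8,16) → blocked by [5,14]×[12,22], reject
21. q=(7,6) nearest=1 d=5 new=(6,6) → blocked by [3,12]×[1,9], reject
22. q=(27,7) nearest=3 d=23 new=(8,8) → blocked by [3,12]×[1,9], reject
23. q=(36,31) nearest=3 d=32 new=(8,16) → blocked by [5,14]×[12,22], reject
24. q=(29,23) nearest=3 d=25 new=(8,16) → blocked by [5,14]×[12,22], reject
25. q=(38,12) nearest=3 d=34 new=(8,12) → blocked by [5,14]×[12,22], reject
26. q=(32,11) nearest=3 d=28 new=(8,11) → add node 4 parent=3 cost=16
27. q=(0,28) nearest=3 d=16 new=(0,16) → add node 5 parent=3 cost=16
28. q=(7,21) nearest=5 d=7 new=(4,20) → add node 6 parent=5 cost=20
29. q=(5,4) nearest=1 d=3 new=(5,4) → blocked by [3,12]×[1,9], reject
30. q=(8,28) nearest=6 d=8 new=(8,24) → blocked by [5,14]×[12,22], reject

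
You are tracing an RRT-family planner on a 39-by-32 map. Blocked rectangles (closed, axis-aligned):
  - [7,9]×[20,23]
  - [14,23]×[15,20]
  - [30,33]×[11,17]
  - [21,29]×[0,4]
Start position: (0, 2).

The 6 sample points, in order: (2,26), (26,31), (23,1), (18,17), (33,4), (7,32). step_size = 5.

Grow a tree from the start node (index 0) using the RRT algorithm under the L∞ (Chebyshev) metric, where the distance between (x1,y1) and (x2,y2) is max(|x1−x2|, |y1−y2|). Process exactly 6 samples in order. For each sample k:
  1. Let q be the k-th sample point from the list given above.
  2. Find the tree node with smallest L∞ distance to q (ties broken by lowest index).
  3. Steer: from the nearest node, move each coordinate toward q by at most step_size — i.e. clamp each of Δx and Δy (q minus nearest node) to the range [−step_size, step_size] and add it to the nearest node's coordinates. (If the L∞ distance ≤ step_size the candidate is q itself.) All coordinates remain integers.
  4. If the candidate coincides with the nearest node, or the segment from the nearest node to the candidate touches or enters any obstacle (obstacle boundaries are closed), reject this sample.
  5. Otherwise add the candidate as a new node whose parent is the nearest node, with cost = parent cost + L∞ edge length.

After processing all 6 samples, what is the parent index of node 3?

1. q=(2,26) nearest=0 d=24 new=(2,7) → add node 1 parent=0 cost=5
2. q=(26,31) nearest=1 d=24 new=(7,12) → add node 2 parent=1 cost=10
3. q=(23,1) nearest=2 d=16 new=(12,7) → add node 3 parent=2 cost=15
4. q=(18,17) nearest=3 d=10 new=(17,12) → add node 4 parent=3 cost=20
5. q=(33,4) nearest=4 d=16 new=(22,7) → add node 5 parent=4 cost=25
6. q=(7,32) nearest=2 d=20 new=(7,17) → add node 6 parent=2 cost=15

Parent of node 3: 2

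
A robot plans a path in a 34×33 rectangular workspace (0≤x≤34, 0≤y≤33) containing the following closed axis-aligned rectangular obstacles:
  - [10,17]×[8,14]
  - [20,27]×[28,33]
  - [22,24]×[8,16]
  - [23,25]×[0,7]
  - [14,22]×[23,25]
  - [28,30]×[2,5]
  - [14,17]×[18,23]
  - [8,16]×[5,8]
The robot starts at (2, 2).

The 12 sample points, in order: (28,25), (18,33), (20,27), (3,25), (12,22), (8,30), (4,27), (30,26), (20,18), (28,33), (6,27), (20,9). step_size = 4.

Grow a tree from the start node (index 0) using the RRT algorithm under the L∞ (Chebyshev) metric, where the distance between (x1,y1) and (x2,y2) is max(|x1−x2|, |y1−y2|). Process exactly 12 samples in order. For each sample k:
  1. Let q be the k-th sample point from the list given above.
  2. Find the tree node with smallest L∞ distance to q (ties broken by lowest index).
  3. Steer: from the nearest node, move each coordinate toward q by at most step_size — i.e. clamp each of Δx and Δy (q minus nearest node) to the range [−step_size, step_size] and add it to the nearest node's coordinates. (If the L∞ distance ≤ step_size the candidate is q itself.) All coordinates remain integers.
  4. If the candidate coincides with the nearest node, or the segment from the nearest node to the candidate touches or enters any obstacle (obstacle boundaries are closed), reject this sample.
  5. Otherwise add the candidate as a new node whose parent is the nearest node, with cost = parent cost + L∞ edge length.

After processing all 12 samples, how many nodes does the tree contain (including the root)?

1. q=(28,25) nearest=0 d=26 new=(6,6) → add node 1 parent=0 cost=4
2. q=(18,33) nearest=1 d=27 new=(10,10) → blocked by [10,17]×[8,14], reject
3. q=(20,27) nearest=1 d=21 new=(10,10) → blocked by [10,17]×[8,14], reject
4. q=(3,25) nearest=1 d=19 new=(3,10) → add node 2 parent=1 cost=8
5. q=(12,22) nearest=2 d=12 new=(7,14) → add node 3 parent=2 cost=12
6. q=(8,30) nearest=3 d=16 new=(8,18) → add node 4 parent=3 cost=16
7. q=(4,27) nearest=4 d=9 new=(4,22) → add node 5 parent=4 cost=20
8. q=(30,26) nearest=4 d=22 new=(12,22) → add node 6 parent=4 cost=20
9. q=(20,18) nearest=6 d=8 new=(16,18) → blocked by [14,17]×[18,23], reject
10. q=(28,33) nearest=6 d=16 new=(16,26) → blocked by [14,22]×[23,25], reject
11. q=(6,27) nearest=5 d=5 new=(6,26) → add node 7 parent=5 cost=24
12. q=(20,9) nearest=4 d=12 new=(12,14) → blocked by [10,17]×[8,14], reject

Node count: 8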